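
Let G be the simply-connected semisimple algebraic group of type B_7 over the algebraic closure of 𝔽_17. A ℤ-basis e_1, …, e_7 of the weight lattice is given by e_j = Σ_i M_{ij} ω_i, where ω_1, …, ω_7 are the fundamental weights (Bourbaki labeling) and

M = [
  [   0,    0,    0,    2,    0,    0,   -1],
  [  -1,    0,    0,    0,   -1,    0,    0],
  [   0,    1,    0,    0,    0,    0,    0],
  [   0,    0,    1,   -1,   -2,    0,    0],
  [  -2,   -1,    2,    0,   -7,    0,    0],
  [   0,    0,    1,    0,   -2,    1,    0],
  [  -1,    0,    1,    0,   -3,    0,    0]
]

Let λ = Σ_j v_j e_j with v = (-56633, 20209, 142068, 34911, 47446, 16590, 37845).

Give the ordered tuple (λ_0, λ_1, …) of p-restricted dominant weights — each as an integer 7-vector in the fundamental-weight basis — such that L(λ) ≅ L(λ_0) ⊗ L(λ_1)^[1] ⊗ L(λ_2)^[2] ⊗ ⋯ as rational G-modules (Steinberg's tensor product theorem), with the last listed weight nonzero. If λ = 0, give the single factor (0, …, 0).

Compute c_i = Σ_j M_{ij} v_j with v = (-56633, 20209, 142068, 34911, 47446, 16590, 37845):
  c_1 = (0)·(-56633) + (0)·(20209) + (0)·(142068) + (2)·(34911) + (0)·(47446) + (0)·(16590) + (-1)·(37845) = 31977
  c_2 = (-1)·(-56633) + (0)·(20209) + (0)·(142068) + (0)·(34911) + (-1)·(47446) + (0)·(16590) + (0)·(37845) = 9187
  c_3 = (0)·(-56633) + (1)·(20209) + (0)·(142068) + (0)·(34911) + (0)·(47446) + (0)·(16590) + (0)·(37845) = 20209
  c_4 = (0)·(-56633) + (0)·(20209) + (1)·(142068) + (-1)·(34911) + (-2)·(47446) + (0)·(16590) + (0)·(37845) = 12265
  c_5 = (-2)·(-56633) + (-1)·(20209) + (2)·(142068) + (0)·(34911) + (-7)·(47446) + (0)·(16590) + (0)·(37845) = 45071
  c_6 = (0)·(-56633) + (0)·(20209) + (1)·(142068) + (0)·(34911) + (-2)·(47446) + (1)·(16590) + (0)·(37845) = 63766
  c_7 = (-1)·(-56633) + (0)·(20209) + (1)·(142068) + (0)·(34911) + (-3)·(47446) + (0)·(16590) + (0)·(37845) = 56363
p = 17; digits c_i = Σ_j d_{ij}·17^j, 0 ≤ d_{ij} < 17:
  c_1 = 31977 = 0·17^0 + 11·17^1 + 8·17^2 + 6·17^3
  c_2 = 9187 = 7·17^0 + 13·17^1 + 14·17^2 + 1·17^3
  c_3 = 20209 = 13·17^0 + 15·17^1 + 1·17^2 + 4·17^3
  c_4 = 12265 = 8·17^0 + 7·17^1 + 8·17^2 + 2·17^3
  c_5 = 45071 = 4·17^0 + 16·17^1 + 2·17^2 + 9·17^3
  c_6 = 63766 = 16·17^0 + 10·17^1 + 16·17^2 + 12·17^3
  c_7 = 56363 = 8·17^0 + 0·17^1 + 8·17^2 + 11·17^3
p-restricted factor λ_0 = (0, 7, 13, 8, 4, 16, 8)
p-restricted factor λ_1 = (11, 13, 15, 7, 16, 10, 0)
p-restricted factor λ_2 = (8, 14, 1, 8, 2, 16, 8)
p-restricted factor λ_3 = (6, 1, 4, 2, 9, 12, 11)

((0, 7, 13, 8, 4, 16, 8), (11, 13, 15, 7, 16, 10, 0), (8, 14, 1, 8, 2, 16, 8), (6, 1, 4, 2, 9, 12, 11))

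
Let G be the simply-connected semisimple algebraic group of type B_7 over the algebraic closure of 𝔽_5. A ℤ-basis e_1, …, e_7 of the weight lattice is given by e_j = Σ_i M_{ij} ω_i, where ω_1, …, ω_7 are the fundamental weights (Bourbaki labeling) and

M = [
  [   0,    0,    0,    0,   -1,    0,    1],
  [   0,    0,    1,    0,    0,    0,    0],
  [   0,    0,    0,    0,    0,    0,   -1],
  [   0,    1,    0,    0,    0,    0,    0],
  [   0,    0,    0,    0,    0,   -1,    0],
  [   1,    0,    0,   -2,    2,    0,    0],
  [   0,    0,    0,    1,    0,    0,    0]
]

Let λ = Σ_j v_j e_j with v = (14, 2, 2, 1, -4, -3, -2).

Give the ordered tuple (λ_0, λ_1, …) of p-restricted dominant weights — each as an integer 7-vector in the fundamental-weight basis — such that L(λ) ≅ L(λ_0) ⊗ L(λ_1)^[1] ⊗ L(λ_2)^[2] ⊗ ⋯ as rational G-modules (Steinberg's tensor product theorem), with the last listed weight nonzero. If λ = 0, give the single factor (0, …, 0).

In the fundamental-weight basis, λ has coordinates c = M·v (v = (14, 2, 2, 1, -4, -3, -2)):
  c_1 = 0*14 + 0*2 + 0*2 + 0*1 + -1*-4 + 0*-3 + 1*-2 = 2
  c_2 = 0*14 + 0*2 + 1*2 + 0*1 + 0*-4 + 0*-3 + 0*-2 = 2
  c_3 = 0*14 + 0*2 + 0*2 + 0*1 + 0*-4 + 0*-3 + -1*-2 = 2
  c_4 = 0*14 + 1*2 + 0*2 + 0*1 + 0*-4 + 0*-3 + 0*-2 = 2
  c_5 = 0*14 + 0*2 + 0*2 + 0*1 + 0*-4 + -1*-3 + 0*-2 = 3
  c_6 = 1*14 + 0*2 + 0*2 + -2*1 + 2*-4 + 0*-3 + 0*-2 = 4
  c_7 = 0*14 + 0*2 + 0*2 + 1*1 + 0*-4 + 0*-3 + 0*-2 = 1
Expand coordinatewise in base 5:
  c_1 = 2 = 2·5^0
  c_2 = 2 = 2·5^0
  c_3 = 2 = 2·5^0
  c_4 = 2 = 2·5^0
  c_5 = 3 = 3·5^0
  c_6 = 4 = 4·5^0
  c_7 = 1 = 1·5^0
Factor λ_0 = (2, 2, 2, 2, 3, 4, 1)

((2, 2, 2, 2, 3, 4, 1),)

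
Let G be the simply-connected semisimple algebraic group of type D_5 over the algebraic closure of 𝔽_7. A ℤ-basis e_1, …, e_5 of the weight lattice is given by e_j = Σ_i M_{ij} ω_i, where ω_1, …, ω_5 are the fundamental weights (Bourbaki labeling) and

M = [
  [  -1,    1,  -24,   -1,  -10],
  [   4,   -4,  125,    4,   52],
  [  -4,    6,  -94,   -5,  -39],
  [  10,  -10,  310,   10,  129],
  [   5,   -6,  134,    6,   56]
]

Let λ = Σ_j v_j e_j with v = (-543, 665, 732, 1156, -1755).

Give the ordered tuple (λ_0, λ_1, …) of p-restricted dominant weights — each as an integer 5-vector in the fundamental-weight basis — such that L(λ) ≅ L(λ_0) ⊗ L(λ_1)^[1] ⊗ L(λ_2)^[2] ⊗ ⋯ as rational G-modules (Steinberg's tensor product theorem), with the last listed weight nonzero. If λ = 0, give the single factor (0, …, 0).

Change of basis e → ω: c = M·v where v = (-543, 665, 732, 1156, -1755):
  c_1 = -1*-543 + 1*665 + -24*732 + -1*1156 + -10*-1755 = 34
  c_2 = 4*-543 + -4*665 + 125*732 + 4*1156 + 52*-1755 = 32
  c_3 = -4*-543 + 6*665 + -94*732 + -5*1156 + -39*-1755 = 19
  c_4 = 10*-543 + -10*665 + 310*732 + 10*1156 + 129*-1755 = 5
  c_5 = 5*-543 + -6*665 + 134*732 + 6*1156 + 56*-1755 = 39
p = 7; digits c_i = Σ_j d_{ij}·7^j, 0 ≤ d_{ij} < 7:
  c_1 = 34 = 6·7^0 + 4·7^1
  c_2 = 32 = 4·7^0 + 4·7^1
  c_3 = 19 = 5·7^0 + 2·7^1
  c_4 = 5 = 5·7^0
  c_5 = 39 = 4·7^0 + 5·7^1
Factor λ_0 = (6, 4, 5, 5, 4)
Factor λ_1 = (4, 4, 2, 0, 5)

((6, 4, 5, 5, 4), (4, 4, 2, 0, 5))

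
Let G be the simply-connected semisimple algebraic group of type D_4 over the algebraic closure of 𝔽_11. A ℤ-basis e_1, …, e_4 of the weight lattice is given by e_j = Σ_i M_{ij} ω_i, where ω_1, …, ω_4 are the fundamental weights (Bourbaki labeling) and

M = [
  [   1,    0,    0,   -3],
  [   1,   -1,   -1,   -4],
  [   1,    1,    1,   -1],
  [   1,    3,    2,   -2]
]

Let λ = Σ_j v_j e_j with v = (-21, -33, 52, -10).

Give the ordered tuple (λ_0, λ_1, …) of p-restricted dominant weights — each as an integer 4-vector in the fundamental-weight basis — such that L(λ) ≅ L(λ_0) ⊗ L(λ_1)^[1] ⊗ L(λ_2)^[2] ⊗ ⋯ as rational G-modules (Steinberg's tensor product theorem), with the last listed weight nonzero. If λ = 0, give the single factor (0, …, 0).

ω-coordinates c = M·v, v = (-21, -33, 52, -10):
  c_1 = (1)·(-21) + (0)·(-33) + (0)·(52) + (-3)·(-10) = 9
  c_2 = (1)·(-21) + (-1)·(-33) + (-1)·(52) + (-4)·(-10) = 0
  c_3 = (1)·(-21) + (1)·(-33) + (1)·(52) + (-1)·(-10) = 8
  c_4 = (1)·(-21) + (3)·(-33) + (2)·(52) + (-2)·(-10) = 4
Expand coordinatewise in base 11:
  c_1 = 9 = 9·11^0
  c_2 = 0
  c_3 = 8 = 8·11^0
  c_4 = 4 = 4·11^0
Factor λ_0 = (9, 0, 8, 4)

((9, 0, 8, 4),)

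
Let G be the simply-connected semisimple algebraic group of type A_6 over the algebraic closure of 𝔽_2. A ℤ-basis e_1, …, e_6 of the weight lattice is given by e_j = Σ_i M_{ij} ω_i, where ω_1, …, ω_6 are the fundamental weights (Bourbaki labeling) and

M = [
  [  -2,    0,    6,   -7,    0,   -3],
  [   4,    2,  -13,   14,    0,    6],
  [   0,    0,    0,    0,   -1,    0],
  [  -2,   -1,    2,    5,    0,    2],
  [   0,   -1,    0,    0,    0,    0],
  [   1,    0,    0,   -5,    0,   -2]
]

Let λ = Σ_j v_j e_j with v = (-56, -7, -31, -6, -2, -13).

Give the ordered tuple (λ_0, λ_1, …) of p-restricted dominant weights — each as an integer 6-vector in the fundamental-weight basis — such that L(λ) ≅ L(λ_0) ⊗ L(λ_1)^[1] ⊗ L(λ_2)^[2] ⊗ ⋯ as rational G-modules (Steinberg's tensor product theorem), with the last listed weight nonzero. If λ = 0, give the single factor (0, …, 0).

Change of basis e → ω: c = M·v where v = (-56, -7, -31, -6, -2, -13):
  c_1 = (-2)·(-56) + (0)·(-7) + (6)·(-31) + (-7)·(-6) + (0)·(-2) + (-3)·(-13) = 7
  c_2 = (4)·(-56) + (2)·(-7) + (-13)·(-31) + (14)·(-6) + (0)·(-2) + (6)·(-13) = 3
  c_3 = (0)·(-56) + (0)·(-7) + (0)·(-31) + (0)·(-6) + (-1)·(-2) + (0)·(-13) = 2
  c_4 = (-2)·(-56) + (-1)·(-7) + (2)·(-31) + (5)·(-6) + (0)·(-2) + (2)·(-13) = 1
  c_5 = (0)·(-56) + (-1)·(-7) + (0)·(-31) + (0)·(-6) + (0)·(-2) + (0)·(-13) = 7
  c_6 = (1)·(-56) + (0)·(-7) + (0)·(-31) + (-5)·(-6) + (0)·(-2) + (-2)·(-13) = 0
Writing each c_i in base p = 2:
  c_1 = 7 = 1·2^0 + 1·2^1 + 1·2^2
  c_2 = 3 = 1·2^0 + 1·2^1
  c_3 = 2 = 0·2^0 + 1·2^1
  c_4 = 1 = 1·2^0
  c_5 = 7 = 1·2^0 + 1·2^1 + 1·2^2
  c_6 = 0
p-restricted factor λ_0 = (1, 1, 0, 1, 1, 0)
p-restricted factor λ_1 = (1, 1, 1, 0, 1, 0)
p-restricted factor λ_2 = (1, 0, 0, 0, 1, 0)

((1, 1, 0, 1, 1, 0), (1, 1, 1, 0, 1, 0), (1, 0, 0, 0, 1, 0))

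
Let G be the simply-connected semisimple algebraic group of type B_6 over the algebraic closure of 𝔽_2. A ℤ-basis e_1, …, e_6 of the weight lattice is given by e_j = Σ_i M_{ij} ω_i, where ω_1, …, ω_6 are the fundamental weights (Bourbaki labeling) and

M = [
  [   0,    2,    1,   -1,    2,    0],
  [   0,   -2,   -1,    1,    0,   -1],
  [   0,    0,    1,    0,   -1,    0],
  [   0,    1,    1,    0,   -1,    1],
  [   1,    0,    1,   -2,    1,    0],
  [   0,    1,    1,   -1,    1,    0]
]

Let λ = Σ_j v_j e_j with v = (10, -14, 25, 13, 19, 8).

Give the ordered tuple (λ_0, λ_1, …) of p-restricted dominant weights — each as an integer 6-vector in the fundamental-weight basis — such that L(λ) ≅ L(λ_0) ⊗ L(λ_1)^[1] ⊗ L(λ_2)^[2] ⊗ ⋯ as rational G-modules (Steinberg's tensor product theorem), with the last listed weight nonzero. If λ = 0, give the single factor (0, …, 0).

Converting to the ω-basis (c_i = row i of M dotted with v = (10, -14, 25, 13, 19, 8)):
  c_1 = (0)·(10) + (2)·(-14) + (1)·(25) + (-1)·(13) + (2)·(19) + (0)·(8) = 22
  c_2 = (0)·(10) + (-2)·(-14) + (-1)·(25) + (1)·(13) + (0)·(19) + (-1)·(8) = 8
  c_3 = (0)·(10) + (0)·(-14) + (1)·(25) + (0)·(13) + (-1)·(19) + (0)·(8) = 6
  c_4 = (0)·(10) + (1)·(-14) + (1)·(25) + (0)·(13) + (-1)·(19) + (1)·(8) = 0
  c_5 = (1)·(10) + (0)·(-14) + (1)·(25) + (-2)·(13) + (1)·(19) + (0)·(8) = 28
  c_6 = (0)·(10) + (1)·(-14) + (1)·(25) + (-1)·(13) + (1)·(19) + (0)·(8) = 17
Writing each c_i in base p = 2:
  c_1 = 22 = 0·2^0 + 1·2^1 + 1·2^2 + 0·2^3 + 1·2^4
  c_2 = 8 = 0·2^0 + 0·2^1 + 0·2^2 + 1·2^3
  c_3 = 6 = 0·2^0 + 1·2^1 + 1·2^2
  c_4 = 0
  c_5 = 28 = 0·2^0 + 0·2^1 + 1·2^2 + 1·2^3 + 1·2^4
  c_6 = 17 = 1·2^0 + 0·2^1 + 0·2^2 + 0·2^3 + 1·2^4
Factor λ_0 = (0, 0, 0, 0, 0, 1)
Factor λ_1 = (1, 0, 1, 0, 0, 0)
Factor λ_2 = (1, 0, 1, 0, 1, 0)
Factor λ_3 = (0, 1, 0, 0, 1, 0)
Factor λ_4 = (1, 0, 0, 0, 1, 1)

((0, 0, 0, 0, 0, 1), (1, 0, 1, 0, 0, 0), (1, 0, 1, 0, 1, 0), (0, 1, 0, 0, 1, 0), (1, 0, 0, 0, 1, 1))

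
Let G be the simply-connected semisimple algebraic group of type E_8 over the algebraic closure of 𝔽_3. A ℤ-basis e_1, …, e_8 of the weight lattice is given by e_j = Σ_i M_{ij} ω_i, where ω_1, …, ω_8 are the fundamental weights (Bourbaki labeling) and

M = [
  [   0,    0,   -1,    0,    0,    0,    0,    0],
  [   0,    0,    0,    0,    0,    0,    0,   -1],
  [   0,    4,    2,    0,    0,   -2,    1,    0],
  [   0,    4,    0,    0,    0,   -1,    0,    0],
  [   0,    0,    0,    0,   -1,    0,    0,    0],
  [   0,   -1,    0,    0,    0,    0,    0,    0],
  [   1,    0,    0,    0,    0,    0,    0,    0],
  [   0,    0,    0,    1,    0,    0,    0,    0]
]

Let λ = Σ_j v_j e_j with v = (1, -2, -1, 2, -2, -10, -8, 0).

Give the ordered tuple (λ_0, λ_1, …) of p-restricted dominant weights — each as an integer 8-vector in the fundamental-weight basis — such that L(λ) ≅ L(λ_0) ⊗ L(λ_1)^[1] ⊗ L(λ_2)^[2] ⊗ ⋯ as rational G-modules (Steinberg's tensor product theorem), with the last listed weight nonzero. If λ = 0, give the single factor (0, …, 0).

ω-coordinates c = M·v, v = (1, -2, -1, 2, -2, -10, -8, 0):
  c_1 = (0)·(1) + (0)·(-2) + (-1)·(-1) + (0)·(2) + (0)·(-2) + (0)·(-10) + (0)·(-8) + (0)·(0) = 1
  c_2 = (0)·(1) + (0)·(-2) + (0)·(-1) + (0)·(2) + (0)·(-2) + (0)·(-10) + (0)·(-8) + (-1)·(0) = 0
  c_3 = (0)·(1) + (4)·(-2) + (2)·(-1) + (0)·(2) + (0)·(-2) + (-2)·(-10) + (1)·(-8) + (0)·(0) = 2
  c_4 = (0)·(1) + (4)·(-2) + (0)·(-1) + (0)·(2) + (0)·(-2) + (-1)·(-10) + (0)·(-8) + (0)·(0) = 2
  c_5 = (0)·(1) + (0)·(-2) + (0)·(-1) + (0)·(2) + (-1)·(-2) + (0)·(-10) + (0)·(-8) + (0)·(0) = 2
  c_6 = (0)·(1) + (-1)·(-2) + (0)·(-1) + (0)·(2) + (0)·(-2) + (0)·(-10) + (0)·(-8) + (0)·(0) = 2
  c_7 = (1)·(1) + (0)·(-2) + (0)·(-1) + (0)·(2) + (0)·(-2) + (0)·(-10) + (0)·(-8) + (0)·(0) = 1
  c_8 = (0)·(1) + (0)·(-2) + (0)·(-1) + (1)·(2) + (0)·(-2) + (0)·(-10) + (0)·(-8) + (0)·(0) = 2
Writing each c_i in base p = 3:
  c_1 = 1 = 1·3^0
  c_2 = 0
  c_3 = 2 = 2·3^0
  c_4 = 2 = 2·3^0
  c_5 = 2 = 2·3^0
  c_6 = 2 = 2·3^0
  c_7 = 1 = 1·3^0
  c_8 = 2 = 2·3^0
λ_0 = (1, 0, 2, 2, 2, 2, 1, 2)

((1, 0, 2, 2, 2, 2, 1, 2),)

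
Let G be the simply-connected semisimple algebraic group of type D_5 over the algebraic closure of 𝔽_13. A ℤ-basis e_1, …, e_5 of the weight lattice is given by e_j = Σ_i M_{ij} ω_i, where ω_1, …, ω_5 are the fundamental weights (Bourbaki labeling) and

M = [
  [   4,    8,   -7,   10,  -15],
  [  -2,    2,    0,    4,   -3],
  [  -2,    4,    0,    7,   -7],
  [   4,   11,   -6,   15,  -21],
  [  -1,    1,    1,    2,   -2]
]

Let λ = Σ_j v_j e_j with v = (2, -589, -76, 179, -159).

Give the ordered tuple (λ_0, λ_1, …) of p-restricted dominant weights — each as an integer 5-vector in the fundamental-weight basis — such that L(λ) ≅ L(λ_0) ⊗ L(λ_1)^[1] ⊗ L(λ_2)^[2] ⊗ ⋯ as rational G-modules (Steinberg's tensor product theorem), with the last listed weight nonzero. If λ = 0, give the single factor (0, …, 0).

ω-coordinates c = M·v, v = (2, -589, -76, 179, -159):
  c_1 = (4)·(2) + (8)·(-589) + (-7)·(-76) + (10)·(179) + (-15)·(-159) = 3
  c_2 = (-2)·(2) + (2)·(-589) + (0)·(-76) + (4)·(179) + (-3)·(-159) = 11
  c_3 = (-2)·(2) + (4)·(-589) + (0)·(-76) + (7)·(179) + (-7)·(-159) = 6
  c_4 = (4)·(2) + (11)·(-589) + (-6)·(-76) + (15)·(179) + (-21)·(-159) = 9
  c_5 = (-1)·(2) + (1)·(-589) + (1)·(-76) + (2)·(179) + (-2)·(-159) = 9
Base-13 expansion of each c_i:
  c_1 = 3 = 3·13^0
  c_2 = 11 = 11·13^0
  c_3 = 6 = 6·13^0
  c_4 = 9 = 9·13^0
  c_5 = 9 = 9·13^0
Factor λ_0 = (3, 11, 6, 9, 9)

((3, 11, 6, 9, 9),)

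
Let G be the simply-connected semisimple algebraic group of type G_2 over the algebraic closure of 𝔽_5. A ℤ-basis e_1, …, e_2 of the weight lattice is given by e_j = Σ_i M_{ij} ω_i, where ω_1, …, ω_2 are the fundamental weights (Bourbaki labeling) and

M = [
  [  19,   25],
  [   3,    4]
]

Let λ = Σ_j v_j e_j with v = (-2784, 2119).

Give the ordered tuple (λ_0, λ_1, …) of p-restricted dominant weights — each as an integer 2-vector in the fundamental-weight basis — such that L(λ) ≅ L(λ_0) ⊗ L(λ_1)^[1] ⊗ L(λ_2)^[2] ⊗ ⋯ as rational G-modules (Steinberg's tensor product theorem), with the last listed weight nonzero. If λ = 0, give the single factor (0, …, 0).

Compute c_i = Σ_j M_{ij} v_j with v = (-2784, 2119):
  c_1 = 19*-2784 + 25*2119 = 79
  c_2 = 3*-2784 + 4*2119 = 124
Expand coordinatewise in base 5:
  c_1 = 79 = 4·5^0 + 0·5^1 + 3·5^2
  c_2 = 124 = 4·5^0 + 4·5^1 + 4·5^2
λ_0 = (4, 4)
λ_1 = (0, 4)
λ_2 = (3, 4)

((4, 4), (0, 4), (3, 4))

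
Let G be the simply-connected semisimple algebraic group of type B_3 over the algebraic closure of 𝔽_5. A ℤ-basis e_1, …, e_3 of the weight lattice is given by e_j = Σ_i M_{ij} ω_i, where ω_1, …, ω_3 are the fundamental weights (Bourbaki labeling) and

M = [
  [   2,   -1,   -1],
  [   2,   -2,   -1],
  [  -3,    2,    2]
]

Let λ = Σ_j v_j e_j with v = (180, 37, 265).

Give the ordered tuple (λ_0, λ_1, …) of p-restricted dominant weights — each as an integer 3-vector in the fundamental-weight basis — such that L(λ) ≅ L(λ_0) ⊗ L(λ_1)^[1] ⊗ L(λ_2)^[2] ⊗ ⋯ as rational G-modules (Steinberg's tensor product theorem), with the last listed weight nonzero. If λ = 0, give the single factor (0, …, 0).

((3, 1, 4), (1, 4, 2), (2, 0, 2))

ω-coordinates c = M·v, v = (180, 37, 265):
  c_1 = 2*180 + -1*37 + -1*265 = 58
  c_2 = 2*180 + -2*37 + -1*265 = 21
  c_3 = -3*180 + 2*37 + 2*265 = 64
Expand coordinatewise in base 5:
  c_1 = 58 = 3·5^0 + 1·5^1 + 2·5^2
  c_2 = 21 = 1·5^0 + 4·5^1
  c_3 = 64 = 4·5^0 + 2·5^1 + 2·5^2
p-restricted factor λ_0 = (3, 1, 4)
p-restricted factor λ_1 = (1, 4, 2)
p-restricted factor λ_2 = (2, 0, 2)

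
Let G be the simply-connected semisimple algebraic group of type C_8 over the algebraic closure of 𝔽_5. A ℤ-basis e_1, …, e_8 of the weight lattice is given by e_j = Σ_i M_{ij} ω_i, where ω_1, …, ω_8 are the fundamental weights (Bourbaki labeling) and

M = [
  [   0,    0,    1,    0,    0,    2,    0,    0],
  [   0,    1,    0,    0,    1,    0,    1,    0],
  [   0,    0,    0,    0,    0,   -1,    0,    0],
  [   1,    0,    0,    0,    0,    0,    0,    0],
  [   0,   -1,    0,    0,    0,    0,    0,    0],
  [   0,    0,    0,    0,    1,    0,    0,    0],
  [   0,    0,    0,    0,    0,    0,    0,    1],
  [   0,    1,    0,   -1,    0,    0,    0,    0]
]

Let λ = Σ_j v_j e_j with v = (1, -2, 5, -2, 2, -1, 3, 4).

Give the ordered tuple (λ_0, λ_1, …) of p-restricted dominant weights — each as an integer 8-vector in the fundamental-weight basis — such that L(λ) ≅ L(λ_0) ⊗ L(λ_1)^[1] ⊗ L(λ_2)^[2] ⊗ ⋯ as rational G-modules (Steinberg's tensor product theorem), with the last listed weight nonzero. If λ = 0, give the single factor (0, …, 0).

ω-coordinates c = M·v, v = (1, -2, 5, -2, 2, -1, 3, 4):
  c_1 = (0)·(1) + (0)·(-2) + (1)·(5) + (0)·(-2) + (0)·(2) + (2)·(-1) + (0)·(3) + (0)·(4) = 3
  c_2 = (0)·(1) + (1)·(-2) + (0)·(5) + (0)·(-2) + (1)·(2) + (0)·(-1) + (1)·(3) + (0)·(4) = 3
  c_3 = (0)·(1) + (0)·(-2) + (0)·(5) + (0)·(-2) + (0)·(2) + (-1)·(-1) + (0)·(3) + (0)·(4) = 1
  c_4 = (1)·(1) + (0)·(-2) + (0)·(5) + (0)·(-2) + (0)·(2) + (0)·(-1) + (0)·(3) + (0)·(4) = 1
  c_5 = (0)·(1) + (-1)·(-2) + (0)·(5) + (0)·(-2) + (0)·(2) + (0)·(-1) + (0)·(3) + (0)·(4) = 2
  c_6 = (0)·(1) + (0)·(-2) + (0)·(5) + (0)·(-2) + (1)·(2) + (0)·(-1) + (0)·(3) + (0)·(4) = 2
  c_7 = (0)·(1) + (0)·(-2) + (0)·(5) + (0)·(-2) + (0)·(2) + (0)·(-1) + (0)·(3) + (1)·(4) = 4
  c_8 = (0)·(1) + (1)·(-2) + (0)·(5) + (-1)·(-2) + (0)·(2) + (0)·(-1) + (0)·(3) + (0)·(4) = 0
Base-5 expansion of each c_i:
  c_1 = 3 = 3·5^0
  c_2 = 3 = 3·5^0
  c_3 = 1 = 1·5^0
  c_4 = 1 = 1·5^0
  c_5 = 2 = 2·5^0
  c_6 = 2 = 2·5^0
  c_7 = 4 = 4·5^0
  c_8 = 0
λ_0 = (3, 3, 1, 1, 2, 2, 4, 0)

((3, 3, 1, 1, 2, 2, 4, 0),)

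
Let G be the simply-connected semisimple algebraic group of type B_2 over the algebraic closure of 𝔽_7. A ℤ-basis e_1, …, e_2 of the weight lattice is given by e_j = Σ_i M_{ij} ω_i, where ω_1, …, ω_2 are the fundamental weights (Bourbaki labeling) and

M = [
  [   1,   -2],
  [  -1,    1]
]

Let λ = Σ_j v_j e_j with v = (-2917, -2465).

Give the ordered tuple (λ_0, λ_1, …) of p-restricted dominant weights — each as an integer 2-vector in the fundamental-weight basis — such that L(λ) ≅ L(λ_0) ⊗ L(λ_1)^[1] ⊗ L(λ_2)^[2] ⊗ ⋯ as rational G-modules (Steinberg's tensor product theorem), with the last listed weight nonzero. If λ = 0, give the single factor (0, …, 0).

Change of basis e → ω: c = M·v where v = (-2917, -2465):
  c_1 = 1*-2917 + -2*-2465 = 2013
  c_2 = -1*-2917 + 1*-2465 = 452
Writing each c_i in base p = 7:
  c_1 = 2013 = 4·7^0 + 0·7^1 + 6·7^2 + 5·7^3
  c_2 = 452 = 4·7^0 + 1·7^1 + 2·7^2 + 1·7^3
p-restricted factor λ_0 = (4, 4)
p-restricted factor λ_1 = (0, 1)
p-restricted factor λ_2 = (6, 2)
p-restricted factor λ_3 = (5, 1)

((4, 4), (0, 1), (6, 2), (5, 1))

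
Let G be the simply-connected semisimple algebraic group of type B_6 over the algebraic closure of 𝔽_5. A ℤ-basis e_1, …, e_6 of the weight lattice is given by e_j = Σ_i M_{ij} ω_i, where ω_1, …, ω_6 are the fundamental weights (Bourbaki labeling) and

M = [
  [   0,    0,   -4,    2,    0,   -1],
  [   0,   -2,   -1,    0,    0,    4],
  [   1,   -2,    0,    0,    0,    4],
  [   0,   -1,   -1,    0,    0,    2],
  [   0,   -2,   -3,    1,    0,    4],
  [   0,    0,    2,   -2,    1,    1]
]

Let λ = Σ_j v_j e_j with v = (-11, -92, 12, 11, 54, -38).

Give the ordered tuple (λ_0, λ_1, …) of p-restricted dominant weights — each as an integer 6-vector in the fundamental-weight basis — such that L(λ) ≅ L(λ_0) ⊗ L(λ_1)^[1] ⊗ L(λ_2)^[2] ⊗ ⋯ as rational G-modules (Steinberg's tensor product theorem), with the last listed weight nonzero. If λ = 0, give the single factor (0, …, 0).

Compute c_i = Σ_j M_{ij} v_j with v = (-11, -92, 12, 11, 54, -38):
  c_1 = (0)·(-11) + (0)·(-92) + (-4)·(12) + (2)·(11) + (0)·(54) + (-1)·(-38) = 12
  c_2 = (0)·(-11) + (-2)·(-92) + (-1)·(12) + (0)·(11) + (0)·(54) + (4)·(-38) = 20
  c_3 = (1)·(-11) + (-2)·(-92) + (0)·(12) + (0)·(11) + (0)·(54) + (4)·(-38) = 21
  c_4 = (0)·(-11) + (-1)·(-92) + (-1)·(12) + (0)·(11) + (0)·(54) + (2)·(-38) = 4
  c_5 = (0)·(-11) + (-2)·(-92) + (-3)·(12) + (1)·(11) + (0)·(54) + (4)·(-38) = 7
  c_6 = (0)·(-11) + (0)·(-92) + (2)·(12) + (-2)·(11) + (1)·(54) + (1)·(-38) = 18
p = 5; digits c_i = Σ_j d_{ij}·5^j, 0 ≤ d_{ij} < 5:
  c_1 = 12 = 2·5^0 + 2·5^1
  c_2 = 20 = 0·5^0 + 4·5^1
  c_3 = 21 = 1·5^0 + 4·5^1
  c_4 = 4 = 4·5^0
  c_5 = 7 = 2·5^0 + 1·5^1
  c_6 = 18 = 3·5^0 + 3·5^1
λ_0 = (2, 0, 1, 4, 2, 3)
λ_1 = (2, 4, 4, 0, 1, 3)

((2, 0, 1, 4, 2, 3), (2, 4, 4, 0, 1, 3))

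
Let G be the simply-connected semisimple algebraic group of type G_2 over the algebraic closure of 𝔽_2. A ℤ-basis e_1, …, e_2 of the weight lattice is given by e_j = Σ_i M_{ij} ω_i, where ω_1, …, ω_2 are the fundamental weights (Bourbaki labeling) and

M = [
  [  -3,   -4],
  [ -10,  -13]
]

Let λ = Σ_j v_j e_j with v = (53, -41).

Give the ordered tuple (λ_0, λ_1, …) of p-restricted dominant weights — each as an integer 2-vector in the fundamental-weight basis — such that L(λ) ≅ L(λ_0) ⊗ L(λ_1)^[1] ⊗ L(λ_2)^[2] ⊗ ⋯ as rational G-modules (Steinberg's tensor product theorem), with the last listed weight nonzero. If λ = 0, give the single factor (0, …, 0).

Compute c_i = Σ_j M_{ij} v_j with v = (53, -41):
  c_1 = (-3)·(53) + (-4)·(-41) = 5
  c_2 = (-10)·(53) + (-13)·(-41) = 3
p = 2; digits c_i = Σ_j d_{ij}·2^j, 0 ≤ d_{ij} < 2:
  c_1 = 5 = 1·2^0 + 0·2^1 + 1·2^2
  c_2 = 3 = 1·2^0 + 1·2^1
Factor λ_0 = (1, 1)
Factor λ_1 = (0, 1)
Factor λ_2 = (1, 0)

((1, 1), (0, 1), (1, 0))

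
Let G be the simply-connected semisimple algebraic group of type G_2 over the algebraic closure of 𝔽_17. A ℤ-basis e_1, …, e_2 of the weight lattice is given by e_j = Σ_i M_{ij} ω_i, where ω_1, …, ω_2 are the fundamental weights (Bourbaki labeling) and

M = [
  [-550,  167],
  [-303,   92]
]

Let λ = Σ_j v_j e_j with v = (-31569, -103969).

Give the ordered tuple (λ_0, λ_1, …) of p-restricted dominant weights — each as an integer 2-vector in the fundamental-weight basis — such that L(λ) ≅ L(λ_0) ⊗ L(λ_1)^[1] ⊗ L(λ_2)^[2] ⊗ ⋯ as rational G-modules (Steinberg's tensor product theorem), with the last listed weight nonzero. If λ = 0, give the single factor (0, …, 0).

((8, 4), (7, 15))

ω-coordinates c = M·v, v = (-31569, -103969):
  c_1 = (-550)·(-31569) + (167)·(-103969) = 127
  c_2 = (-303)·(-31569) + (92)·(-103969) = 259
Writing each c_i in base p = 17:
  c_1 = 127 = 8·17^0 + 7·17^1
  c_2 = 259 = 4·17^0 + 15·17^1
p-restricted factor λ_0 = (8, 4)
p-restricted factor λ_1 = (7, 15)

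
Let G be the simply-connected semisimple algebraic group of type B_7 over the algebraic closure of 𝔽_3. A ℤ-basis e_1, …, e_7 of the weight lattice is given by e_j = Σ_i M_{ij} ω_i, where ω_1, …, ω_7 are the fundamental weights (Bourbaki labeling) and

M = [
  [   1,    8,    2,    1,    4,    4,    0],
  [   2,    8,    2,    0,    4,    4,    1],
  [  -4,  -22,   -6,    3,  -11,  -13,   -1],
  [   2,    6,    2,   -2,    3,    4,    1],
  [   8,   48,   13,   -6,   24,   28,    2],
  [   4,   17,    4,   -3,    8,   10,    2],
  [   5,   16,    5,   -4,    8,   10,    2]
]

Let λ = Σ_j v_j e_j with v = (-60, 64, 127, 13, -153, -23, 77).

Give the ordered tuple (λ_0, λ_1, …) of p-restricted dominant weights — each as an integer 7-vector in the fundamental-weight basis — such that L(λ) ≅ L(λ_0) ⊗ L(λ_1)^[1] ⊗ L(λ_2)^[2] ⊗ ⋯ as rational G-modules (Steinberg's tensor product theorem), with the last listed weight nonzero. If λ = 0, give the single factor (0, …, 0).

((0, 1, 2, 0, 0, 2, 1), (2, 0, 1, 0, 1, 2, 2), (1, 2, 1, 2, 0, 1, 0))

Compute c_i = Σ_j M_{ij} v_j with v = (-60, 64, 127, 13, -153, -23, 77):
  c_1 = (1)·(-60) + 8·64 + 2·127 + 1·13 + (4)·(-153) + (4)·(-23) + 0·77 = 15
  c_2 = (2)·(-60) + 8·64 + 2·127 + 0·13 + (4)·(-153) + (4)·(-23) + 1·77 = 19
  c_3 = (-4)·(-60) + (-22)·(64) + (-6)·(127) + 3·13 + (-11)·(-153) + (-13)·(-23) + (-1)·(77) = 14
  c_4 = (2)·(-60) + 6·64 + 2·127 + (-2)·(13) + (3)·(-153) + (4)·(-23) + 1·77 = 18
  c_5 = (8)·(-60) + 48·64 + 13·127 + (-6)·(13) + (24)·(-153) + (28)·(-23) + 2·77 = 3
  c_6 = (4)·(-60) + 17·64 + 4·127 + (-3)·(13) + (8)·(-153) + (10)·(-23) + 2·77 = 17
  c_7 = (5)·(-60) + 16·64 + 5·127 + (-4)·(13) + (8)·(-153) + (10)·(-23) + 2·77 = 7
Expand coordinatewise in base 3:
  c_1 = 15 = 0·3^0 + 2·3^1 + 1·3^2
  c_2 = 19 = 1·3^0 + 0·3^1 + 2·3^2
  c_3 = 14 = 2·3^0 + 1·3^1 + 1·3^2
  c_4 = 18 = 0·3^0 + 0·3^1 + 2·3^2
  c_5 = 3 = 0·3^0 + 1·3^1
  c_6 = 17 = 2·3^0 + 2·3^1 + 1·3^2
  c_7 = 7 = 1·3^0 + 2·3^1
p-restricted factor λ_0 = (0, 1, 2, 0, 0, 2, 1)
p-restricted factor λ_1 = (2, 0, 1, 0, 1, 2, 2)
p-restricted factor λ_2 = (1, 2, 1, 2, 0, 1, 0)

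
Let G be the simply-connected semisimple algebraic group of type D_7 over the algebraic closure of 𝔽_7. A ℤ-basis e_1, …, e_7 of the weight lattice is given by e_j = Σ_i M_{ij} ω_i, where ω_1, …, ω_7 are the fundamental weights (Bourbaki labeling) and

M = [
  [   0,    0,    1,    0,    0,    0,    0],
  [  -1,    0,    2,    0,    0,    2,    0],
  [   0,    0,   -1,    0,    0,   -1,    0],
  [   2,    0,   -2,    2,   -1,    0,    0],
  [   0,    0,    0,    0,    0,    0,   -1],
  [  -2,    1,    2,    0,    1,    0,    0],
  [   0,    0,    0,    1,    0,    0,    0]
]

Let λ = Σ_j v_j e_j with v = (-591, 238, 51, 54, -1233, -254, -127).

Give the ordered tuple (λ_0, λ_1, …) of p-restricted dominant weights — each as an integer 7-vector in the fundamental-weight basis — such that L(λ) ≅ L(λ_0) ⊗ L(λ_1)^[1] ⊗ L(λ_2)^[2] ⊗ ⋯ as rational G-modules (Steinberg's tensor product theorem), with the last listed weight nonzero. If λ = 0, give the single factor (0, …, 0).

Converting to the ω-basis (c_i = row i of M dotted with v = (-591, 238, 51, 54, -1233, -254, -127)):
  c_1 = (0)·(-591) + 0·238 + 1·51 + 0·54 + (0)·(-1233) + (0)·(-254) + (0)·(-127) = 51
  c_2 = (-1)·(-591) + 0·238 + 2·51 + 0·54 + (0)·(-1233) + (2)·(-254) + (0)·(-127) = 185
  c_3 = (0)·(-591) + 0·238 + (-1)·(51) + 0·54 + (0)·(-1233) + (-1)·(-254) + (0)·(-127) = 203
  c_4 = (2)·(-591) + 0·238 + (-2)·(51) + 2·54 + (-1)·(-1233) + (0)·(-254) + (0)·(-127) = 57
  c_5 = (0)·(-591) + 0·238 + 0·51 + 0·54 + (0)·(-1233) + (0)·(-254) + (-1)·(-127) = 127
  c_6 = (-2)·(-591) + 1·238 + 2·51 + 0·54 + (1)·(-1233) + (0)·(-254) + (0)·(-127) = 289
  c_7 = (0)·(-591) + 0·238 + 0·51 + 1·54 + (0)·(-1233) + (0)·(-254) + (0)·(-127) = 54
p = 7; digits c_i = Σ_j d_{ij}·7^j, 0 ≤ d_{ij} < 7:
  c_1 = 51 = 2·7^0 + 0·7^1 + 1·7^2
  c_2 = 185 = 3·7^0 + 5·7^1 + 3·7^2
  c_3 = 203 = 0·7^0 + 1·7^1 + 4·7^2
  c_4 = 57 = 1·7^0 + 1·7^1 + 1·7^2
  c_5 = 127 = 1·7^0 + 4·7^1 + 2·7^2
  c_6 = 289 = 2·7^0 + 6·7^1 + 5·7^2
  c_7 = 54 = 5·7^0 + 0·7^1 + 1·7^2
p-restricted factor λ_0 = (2, 3, 0, 1, 1, 2, 5)
p-restricted factor λ_1 = (0, 5, 1, 1, 4, 6, 0)
p-restricted factor λ_2 = (1, 3, 4, 1, 2, 5, 1)

((2, 3, 0, 1, 1, 2, 5), (0, 5, 1, 1, 4, 6, 0), (1, 3, 4, 1, 2, 5, 1))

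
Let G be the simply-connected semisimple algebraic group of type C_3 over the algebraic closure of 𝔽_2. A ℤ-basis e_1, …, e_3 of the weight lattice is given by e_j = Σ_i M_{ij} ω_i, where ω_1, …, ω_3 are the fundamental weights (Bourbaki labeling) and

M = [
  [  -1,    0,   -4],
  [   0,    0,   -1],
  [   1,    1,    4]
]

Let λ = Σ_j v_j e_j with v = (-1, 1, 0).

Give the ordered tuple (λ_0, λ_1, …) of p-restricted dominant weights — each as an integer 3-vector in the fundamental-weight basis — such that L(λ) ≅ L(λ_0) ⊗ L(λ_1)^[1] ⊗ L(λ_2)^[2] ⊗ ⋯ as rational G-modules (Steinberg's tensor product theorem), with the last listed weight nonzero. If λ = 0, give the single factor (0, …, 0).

((1, 0, 0),)

Converting to the ω-basis (c_i = row i of M dotted with v = (-1, 1, 0)):
  c_1 = (-1)·(-1) + (0)·(1) + (-4)·(0) = 1
  c_2 = (0)·(-1) + (0)·(1) + (-1)·(0) = 0
  c_3 = (1)·(-1) + (1)·(1) + (4)·(0) = 0
Expand coordinatewise in base 2:
  c_1 = 1 = 1·2^0
  c_2 = 0
  c_3 = 0
Factor λ_0 = (1, 0, 0)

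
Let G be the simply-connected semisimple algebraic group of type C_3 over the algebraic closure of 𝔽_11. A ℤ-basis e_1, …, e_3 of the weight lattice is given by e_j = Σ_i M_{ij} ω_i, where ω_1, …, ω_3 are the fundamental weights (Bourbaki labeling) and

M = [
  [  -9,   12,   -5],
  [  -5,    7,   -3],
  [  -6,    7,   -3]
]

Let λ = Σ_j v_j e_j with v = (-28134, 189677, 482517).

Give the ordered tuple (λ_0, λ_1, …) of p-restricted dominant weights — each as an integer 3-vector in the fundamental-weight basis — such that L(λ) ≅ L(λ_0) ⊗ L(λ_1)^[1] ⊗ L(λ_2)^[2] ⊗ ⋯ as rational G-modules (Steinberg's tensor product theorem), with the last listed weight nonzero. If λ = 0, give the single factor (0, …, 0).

ω-coordinates c = M·v, v = (-28134, 189677, 482517):
  c_1 = (-9)·(-28134) + 12·189677 + (-5)·(482517) = 116745
  c_2 = (-5)·(-28134) + 7·189677 + (-3)·(482517) = 20858
  c_3 = (-6)·(-28134) + 7·189677 + (-3)·(482517) = 48992
p = 11; digits c_i = Σ_j d_{ij}·11^j, 0 ≤ d_{ij} < 11:
  c_1 = 116745 = 2·11^0 + 9·11^1 + 7·11^2 + 10·11^3 + 7·11^4
  c_2 = 20858 = 2·11^0 + 4·11^1 + 7·11^2 + 4·11^3 + 1·11^4
  c_3 = 48992 = 9·11^0 + 9·11^1 + 8·11^2 + 3·11^3 + 3·11^4
λ_0 = (2, 2, 9)
λ_1 = (9, 4, 9)
λ_2 = (7, 7, 8)
λ_3 = (10, 4, 3)
λ_4 = (7, 1, 3)

((2, 2, 9), (9, 4, 9), (7, 7, 8), (10, 4, 3), (7, 1, 3))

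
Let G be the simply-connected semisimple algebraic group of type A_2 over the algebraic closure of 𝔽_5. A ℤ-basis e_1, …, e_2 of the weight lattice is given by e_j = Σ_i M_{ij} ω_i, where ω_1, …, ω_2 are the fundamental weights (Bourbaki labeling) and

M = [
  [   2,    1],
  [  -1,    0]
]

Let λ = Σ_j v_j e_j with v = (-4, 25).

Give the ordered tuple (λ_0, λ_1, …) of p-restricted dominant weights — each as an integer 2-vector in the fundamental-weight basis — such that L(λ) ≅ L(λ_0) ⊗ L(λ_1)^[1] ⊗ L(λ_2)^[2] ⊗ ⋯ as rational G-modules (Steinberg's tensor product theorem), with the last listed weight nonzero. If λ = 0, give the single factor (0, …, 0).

((2, 4), (3, 0))

In the fundamental-weight basis, λ has coordinates c = M·v (v = (-4, 25)):
  c_1 = (2)·(-4) + 1·25 = 17
  c_2 = (-1)·(-4) + 0·25 = 4
Writing each c_i in base p = 5:
  c_1 = 17 = 2·5^0 + 3·5^1
  c_2 = 4 = 4·5^0
λ_0 = (2, 4)
λ_1 = (3, 0)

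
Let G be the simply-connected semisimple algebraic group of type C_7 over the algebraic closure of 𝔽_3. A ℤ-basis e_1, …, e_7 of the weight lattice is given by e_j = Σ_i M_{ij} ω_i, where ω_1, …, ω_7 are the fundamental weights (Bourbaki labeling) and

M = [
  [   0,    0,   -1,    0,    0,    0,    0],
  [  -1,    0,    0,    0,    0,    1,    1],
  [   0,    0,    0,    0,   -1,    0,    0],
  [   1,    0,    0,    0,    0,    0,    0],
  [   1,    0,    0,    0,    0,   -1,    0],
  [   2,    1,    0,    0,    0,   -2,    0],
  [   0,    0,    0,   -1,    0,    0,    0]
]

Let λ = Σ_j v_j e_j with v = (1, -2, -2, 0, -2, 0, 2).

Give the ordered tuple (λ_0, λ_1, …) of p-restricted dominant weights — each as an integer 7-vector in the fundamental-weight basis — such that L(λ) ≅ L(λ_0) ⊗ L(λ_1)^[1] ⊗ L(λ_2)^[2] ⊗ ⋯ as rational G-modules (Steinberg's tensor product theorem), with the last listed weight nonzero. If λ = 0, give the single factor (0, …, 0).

In the fundamental-weight basis, λ has coordinates c = M·v (v = (1, -2, -2, 0, -2, 0, 2)):
  c_1 = 0·1 + (0)·(-2) + (-1)·(-2) + 0·0 + (0)·(-2) + 0·0 + 0·2 = 2
  c_2 = (-1)·(1) + (0)·(-2) + (0)·(-2) + 0·0 + (0)·(-2) + 1·0 + 1·2 = 1
  c_3 = 0·1 + (0)·(-2) + (0)·(-2) + 0·0 + (-1)·(-2) + 0·0 + 0·2 = 2
  c_4 = 1·1 + (0)·(-2) + (0)·(-2) + 0·0 + (0)·(-2) + 0·0 + 0·2 = 1
  c_5 = 1·1 + (0)·(-2) + (0)·(-2) + 0·0 + (0)·(-2) + (-1)·(0) + 0·2 = 1
  c_6 = 2·1 + (1)·(-2) + (0)·(-2) + 0·0 + (0)·(-2) + (-2)·(0) + 0·2 = 0
  c_7 = 0·1 + (0)·(-2) + (0)·(-2) + (-1)·(0) + (0)·(-2) + 0·0 + 0·2 = 0
Base-3 expansion of each c_i:
  c_1 = 2 = 2·3^0
  c_2 = 1 = 1·3^0
  c_3 = 2 = 2·3^0
  c_4 = 1 = 1·3^0
  c_5 = 1 = 1·3^0
  c_6 = 0
  c_7 = 0
Factor λ_0 = (2, 1, 2, 1, 1, 0, 0)

((2, 1, 2, 1, 1, 0, 0),)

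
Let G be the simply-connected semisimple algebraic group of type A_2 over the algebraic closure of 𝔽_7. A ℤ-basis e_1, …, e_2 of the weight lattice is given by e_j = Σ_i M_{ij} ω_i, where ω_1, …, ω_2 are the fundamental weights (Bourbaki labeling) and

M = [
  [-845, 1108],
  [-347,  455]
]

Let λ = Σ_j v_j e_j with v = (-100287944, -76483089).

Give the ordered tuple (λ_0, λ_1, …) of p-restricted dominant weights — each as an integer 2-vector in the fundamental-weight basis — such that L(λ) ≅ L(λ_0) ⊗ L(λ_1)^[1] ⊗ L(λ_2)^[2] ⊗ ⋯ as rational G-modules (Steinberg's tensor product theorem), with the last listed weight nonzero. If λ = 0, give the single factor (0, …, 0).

Compute c_i = Σ_j M_{ij} v_j with v = (-100287944, -76483089):
  c_1 = (-845)·(-100287944) + (1108)·(-76483089) = 50068
  c_2 = (-347)·(-100287944) + (455)·(-76483089) = 111073
p = 7; digits c_i = Σ_j d_{ij}·7^j, 0 ≤ d_{ij} < 7:
  c_1 = 50068 = 4·7^0 + 5·7^1 + 6·7^2 + 5·7^3 + 6·7^4 + 2·7^5
  c_2 = 111073 = 4·7^0 + 5·7^1 + 5·7^2 + 1·7^3 + 4·7^4 + 6·7^5
p-restricted factor λ_0 = (4, 4)
p-restricted factor λ_1 = (5, 5)
p-restricted factor λ_2 = (6, 5)
p-restricted factor λ_3 = (5, 1)
p-restricted factor λ_4 = (6, 4)
p-restricted factor λ_5 = (2, 6)

((4, 4), (5, 5), (6, 5), (5, 1), (6, 4), (2, 6))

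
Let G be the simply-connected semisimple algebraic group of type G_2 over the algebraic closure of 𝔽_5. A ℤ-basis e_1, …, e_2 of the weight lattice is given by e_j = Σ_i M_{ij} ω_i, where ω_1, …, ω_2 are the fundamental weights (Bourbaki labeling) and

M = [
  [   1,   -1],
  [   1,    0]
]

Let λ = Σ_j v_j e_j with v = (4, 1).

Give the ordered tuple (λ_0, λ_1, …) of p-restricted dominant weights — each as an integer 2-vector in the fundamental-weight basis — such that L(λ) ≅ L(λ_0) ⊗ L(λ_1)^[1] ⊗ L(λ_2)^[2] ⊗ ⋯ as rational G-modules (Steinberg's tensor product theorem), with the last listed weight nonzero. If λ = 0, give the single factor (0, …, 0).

((3, 4),)

In the fundamental-weight basis, λ has coordinates c = M·v (v = (4, 1)):
  c_1 = 1·4 + (-1)·(1) = 3
  c_2 = 1·4 + 0·1 = 4
Writing each c_i in base p = 5:
  c_1 = 3 = 3·5^0
  c_2 = 4 = 4·5^0
Factor λ_0 = (3, 4)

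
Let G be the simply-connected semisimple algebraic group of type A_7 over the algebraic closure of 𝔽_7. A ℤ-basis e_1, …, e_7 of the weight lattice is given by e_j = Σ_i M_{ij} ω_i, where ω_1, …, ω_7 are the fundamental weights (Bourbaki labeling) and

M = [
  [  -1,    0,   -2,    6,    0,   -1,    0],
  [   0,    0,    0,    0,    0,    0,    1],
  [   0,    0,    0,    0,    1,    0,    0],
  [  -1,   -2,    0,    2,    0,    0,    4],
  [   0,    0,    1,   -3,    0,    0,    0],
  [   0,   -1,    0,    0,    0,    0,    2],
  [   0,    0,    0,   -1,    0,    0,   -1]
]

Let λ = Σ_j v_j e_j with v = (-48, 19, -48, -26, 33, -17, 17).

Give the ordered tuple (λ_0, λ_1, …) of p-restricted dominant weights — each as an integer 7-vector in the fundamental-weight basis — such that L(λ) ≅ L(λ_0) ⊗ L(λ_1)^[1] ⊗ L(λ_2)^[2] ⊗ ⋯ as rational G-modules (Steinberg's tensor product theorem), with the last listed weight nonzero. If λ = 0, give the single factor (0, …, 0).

ω-coordinates c = M·v, v = (-48, 19, -48, -26, 33, -17, 17):
  c_1 = -1*-48 + 0*19 + -2*-48 + 6*-26 + 0*33 + -1*-17 + 0*17 = 5
  c_2 = 0*-48 + 0*19 + 0*-48 + 0*-26 + 0*33 + 0*-17 + 1*17 = 17
  c_3 = 0*-48 + 0*19 + 0*-48 + 0*-26 + 1*33 + 0*-17 + 0*17 = 33
  c_4 = -1*-48 + -2*19 + 0*-48 + 2*-26 + 0*33 + 0*-17 + 4*17 = 26
  c_5 = 0*-48 + 0*19 + 1*-48 + -3*-26 + 0*33 + 0*-17 + 0*17 = 30
  c_6 = 0*-48 + -1*19 + 0*-48 + 0*-26 + 0*33 + 0*-17 + 2*17 = 15
  c_7 = 0*-48 + 0*19 + 0*-48 + -1*-26 + 0*33 + 0*-17 + -1*17 = 9
Expand coordinatewise in base 7:
  c_1 = 5 = 5·7^0
  c_2 = 17 = 3·7^0 + 2·7^1
  c_3 = 33 = 5·7^0 + 4·7^1
  c_4 = 26 = 5·7^0 + 3·7^1
  c_5 = 30 = 2·7^0 + 4·7^1
  c_6 = 15 = 1·7^0 + 2·7^1
  c_7 = 9 = 2·7^0 + 1·7^1
p-restricted factor λ_0 = (5, 3, 5, 5, 2, 1, 2)
p-restricted factor λ_1 = (0, 2, 4, 3, 4, 2, 1)

((5, 3, 5, 5, 2, 1, 2), (0, 2, 4, 3, 4, 2, 1))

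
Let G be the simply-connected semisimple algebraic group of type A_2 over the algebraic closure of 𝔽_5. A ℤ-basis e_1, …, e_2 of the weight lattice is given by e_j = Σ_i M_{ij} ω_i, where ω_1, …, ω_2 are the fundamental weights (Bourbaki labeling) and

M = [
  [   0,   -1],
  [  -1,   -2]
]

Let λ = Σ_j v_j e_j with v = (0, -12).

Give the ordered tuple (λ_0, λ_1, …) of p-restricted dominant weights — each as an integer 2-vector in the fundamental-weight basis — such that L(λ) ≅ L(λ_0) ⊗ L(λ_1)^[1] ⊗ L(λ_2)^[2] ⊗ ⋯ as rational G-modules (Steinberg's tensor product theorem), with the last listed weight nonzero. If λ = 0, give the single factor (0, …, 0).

((2, 4), (2, 4))

Compute c_i = Σ_j M_{ij} v_j with v = (0, -12):
  c_1 = 0·0 + (-1)·(-12) = 12
  c_2 = (-1)·(0) + (-2)·(-12) = 24
Writing each c_i in base p = 5:
  c_1 = 12 = 2·5^0 + 2·5^1
  c_2 = 24 = 4·5^0 + 4·5^1
λ_0 = (2, 4)
λ_1 = (2, 4)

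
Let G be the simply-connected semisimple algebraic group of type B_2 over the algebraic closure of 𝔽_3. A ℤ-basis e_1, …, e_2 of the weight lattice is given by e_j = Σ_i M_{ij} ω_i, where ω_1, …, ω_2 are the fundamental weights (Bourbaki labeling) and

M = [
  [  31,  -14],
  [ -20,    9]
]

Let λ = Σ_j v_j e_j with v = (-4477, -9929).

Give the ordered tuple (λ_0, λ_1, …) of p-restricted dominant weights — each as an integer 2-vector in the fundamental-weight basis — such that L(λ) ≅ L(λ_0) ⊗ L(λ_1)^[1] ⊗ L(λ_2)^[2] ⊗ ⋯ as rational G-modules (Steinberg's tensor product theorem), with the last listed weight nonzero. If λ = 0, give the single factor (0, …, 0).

((0, 2), (1, 2), (0, 1), (2, 0), (2, 2))

In the fundamental-weight basis, λ has coordinates c = M·v (v = (-4477, -9929)):
  c_1 = 31*-4477 + -14*-9929 = 219
  c_2 = -20*-4477 + 9*-9929 = 179
p = 3; digits c_i = Σ_j d_{ij}·3^j, 0 ≤ d_{ij} < 3:
  c_1 = 219 = 0·3^0 + 1·3^1 + 0·3^2 + 2·3^3 + 2·3^4
  c_2 = 179 = 2·3^0 + 2·3^1 + 1·3^2 + 0·3^3 + 2·3^4
λ_0 = (0, 2)
λ_1 = (1, 2)
λ_2 = (0, 1)
λ_3 = (2, 0)
λ_4 = (2, 2)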